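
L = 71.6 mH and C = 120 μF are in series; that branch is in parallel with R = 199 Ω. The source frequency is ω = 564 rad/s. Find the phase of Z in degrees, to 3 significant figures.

82.7°

X_L = ωL = 40.4 Ω
X_C = 1/(ωC) = 14.8 Ω
Branch 1: Z₁ = R = 199 Ω
Branch 2 (series LC): Z₂ = j(X_L − X_C) = j25.6 Ω
Parallel: Z = Z₁Z₂/(Z₁+Z₂), |Z| = 25.4 Ω, ∠Z = 82.7°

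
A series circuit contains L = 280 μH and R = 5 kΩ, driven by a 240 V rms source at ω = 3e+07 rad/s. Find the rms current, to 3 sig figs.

X_L = ωL = 8400 Ω
Z = 5000 + j8400 Ω
|Z| = √(5000² + 8400²) = 9780 Ω
I = V/|Z| = 240/9780 = 24.6 mA

24.6 mA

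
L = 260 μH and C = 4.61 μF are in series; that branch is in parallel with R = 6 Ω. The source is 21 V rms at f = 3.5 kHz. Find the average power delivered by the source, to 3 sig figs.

73.5 W

ω = 2πf = 21990 rad/s
X_L = ωL = 5.72 Ω
X_C = 1/(ωC) = 9.86 Ω
Branch 1: Z₁ = R = 6.00 Ω
Branch 2 (series LC): Z₂ = j(X_L − X_C) = −j4.15 Ω
Parallel: Z = Z₁Z₂/(Z₁+Z₂), |Z| = 3.41 Ω, ∠Z = -55.4°
I = V/|Z| = 6.16 A
P = VI cos φ = 21 × 6.16 × cos(-55.4°) = 73.5 W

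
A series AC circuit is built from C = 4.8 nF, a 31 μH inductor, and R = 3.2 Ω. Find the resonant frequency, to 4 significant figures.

ω₀ = 1/√(LC) = 1/√(3.1e-05 × 4.8e-09) = 2.592e+06 rad/s
f₀ = ω₀/(2π) = 412.6 kHz

412.6 kHz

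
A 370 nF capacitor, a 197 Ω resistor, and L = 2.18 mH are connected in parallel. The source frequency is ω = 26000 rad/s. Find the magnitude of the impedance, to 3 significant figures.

105 Ω

X_L = ωL = 56.7 Ω
X_C = 1/(ωC) = 104 Ω
Parallel: admittances add. Y = 1/R + 1/(jωL) + jωC
Y = (0.00508 − j0.00802) S
|Y| = 0.00949 S → |Z| = 1/|Y| = 105 Ω, ∠Z = −∠Y = 57.7°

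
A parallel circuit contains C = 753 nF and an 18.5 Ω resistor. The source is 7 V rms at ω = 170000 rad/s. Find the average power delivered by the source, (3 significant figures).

2.65 W

X_C = 1/(ωC) = 7.81 Ω
Parallel: admittances add. Y = 1/R + jωC
Y = (0.0541 + j0.128) S
|Y| = 0.139 S → |Z| = 1/|Y| = 7.20 Ω, ∠Z = −∠Y = -67.1°
I = V/|Z| = 973 mA
P = VI cos φ = 7 × 0.973 × cos(-67.1°) = 2.65 W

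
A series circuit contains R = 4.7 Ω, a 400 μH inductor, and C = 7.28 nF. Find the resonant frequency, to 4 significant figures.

ω₀ = 1/√(LC) = 1/√(0.0004 × 7.28e-09) = 586000 rad/s
f₀ = ω₀/(2π) = 93.27 kHz

93.27 kHz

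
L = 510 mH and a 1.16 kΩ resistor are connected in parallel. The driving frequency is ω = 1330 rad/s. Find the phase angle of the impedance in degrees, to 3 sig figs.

59.7°

X_L = ωL = 678 Ω
Parallel: admittances add. Y = 1/R + 1/(jωL)
Y = (0.000862 − j0.00147) S
|Y| = 0.00171 S → |Z| = 1/|Y| = 586 Ω, ∠Z = −∠Y = 59.7°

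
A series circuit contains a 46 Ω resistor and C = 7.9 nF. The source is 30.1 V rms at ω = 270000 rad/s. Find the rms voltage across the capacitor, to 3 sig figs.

X_C = 1/(ωC) = 469 Ω
Z = 46.0 − j469 Ω
|Z| = √(46.0² + 469²) = 471 Ω
I = V/|Z| = 63.9 mA
V_C = I·|Z_C| = 0.0639 × 469 = 30.0 V

30.0 V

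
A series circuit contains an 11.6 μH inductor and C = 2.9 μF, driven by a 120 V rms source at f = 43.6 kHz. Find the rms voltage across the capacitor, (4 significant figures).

ω = 2πf = 273900 rad/s
X_L = ωL = 3.178 Ω
X_C = 1/(ωC) = 1.259 Ω
Net reactance X = X_L − X_C = 1.919 Ω
Z = j1.919 Ω
|Z| = √(0² + 1.919²) = 1.919 Ω
I = V/|Z| = 62.53 A
V_C = I·|Z_C| = 62.53 × 1.259 = 78.71 V

78.71 V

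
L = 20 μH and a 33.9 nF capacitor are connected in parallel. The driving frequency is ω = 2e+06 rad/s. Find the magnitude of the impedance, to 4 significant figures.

X_L = ωL = 40.00 Ω
X_C = 1/(ωC) = 14.75 Ω
Parallel: admittances add. Y = 1/(jωL) + jωC
Y = (0 + j0.04280) S
|Y| = 0.04280 S → |Z| = 1/|Y| = 23.36 Ω, ∠Z = −∠Y = -90.00°

23.36 Ω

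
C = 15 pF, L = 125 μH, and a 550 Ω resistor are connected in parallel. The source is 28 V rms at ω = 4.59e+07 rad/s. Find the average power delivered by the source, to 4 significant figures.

1.425 W

X_L = ωL = 5738 Ω
X_C = 1/(ωC) = 1452 Ω
Parallel: admittances add. Y = 1/R + 1/(jωL) + jωC
Y = (0.001818 + j0.0005142) S
|Y| = 0.001889 S → |Z| = 1/|Y| = 529.2 Ω, ∠Z = −∠Y = -15.79°
I = V/|Z| = 52.91 mA
P = VI cos φ = 28 × 0.05291 × cos(-15.79°) = 1.425 W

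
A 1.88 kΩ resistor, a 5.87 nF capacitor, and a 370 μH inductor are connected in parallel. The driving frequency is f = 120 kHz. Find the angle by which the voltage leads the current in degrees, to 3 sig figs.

ω = 2πf = 754000 rad/s
X_L = ωL = 279 Ω
X_C = 1/(ωC) = 226 Ω
Parallel: admittances add. Y = 1/R + 1/(jωL) + jωC
Y = (0.000532 + j0.000841) S
|Y| = 0.000995 S → |Z| = 1/|Y| = 1000 Ω, ∠Z = −∠Y = -57.7°

-57.7°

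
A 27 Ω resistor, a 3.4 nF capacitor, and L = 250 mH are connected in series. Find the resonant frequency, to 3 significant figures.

5.46 kHz

ω₀ = 1/√(LC) = 1/√(0.25 × 3.4e-09) = 34300 rad/s
f₀ = ω₀/(2π) = 5.46 kHz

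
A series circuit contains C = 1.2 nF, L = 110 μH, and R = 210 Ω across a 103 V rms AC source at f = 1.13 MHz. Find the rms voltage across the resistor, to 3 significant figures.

31.1 V

ω = 2πf = 7.1e+06 rad/s
X_L = ωL = 781 Ω
X_C = 1/(ωC) = 117 Ω
Net reactance X = X_L − X_C = 664 Ω
Z = 210 + j664 Ω
|Z| = √(210² + 664²) = 696 Ω
I = V/|Z| = 148 mA
V_R = I·|Z_R| = 0.148 × 210 = 31.1 V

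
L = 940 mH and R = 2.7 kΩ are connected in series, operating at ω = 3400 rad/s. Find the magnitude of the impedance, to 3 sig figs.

4180 Ω

X_L = ωL = 3200 Ω
Z = 2700 + j3200 Ω
|Z| = √(2700² + 3200²) = 4180 Ω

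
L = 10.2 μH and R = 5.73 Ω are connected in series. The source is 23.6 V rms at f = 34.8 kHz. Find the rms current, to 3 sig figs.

3.84 A

ω = 2πf = 218700 rad/s
X_L = ωL = 2.23 Ω
Z = 5.73 + j2.23 Ω
|Z| = √(5.73² + 2.23²) = 6.15 Ω
I = V/|Z| = 23.6/6.15 = 3.84 A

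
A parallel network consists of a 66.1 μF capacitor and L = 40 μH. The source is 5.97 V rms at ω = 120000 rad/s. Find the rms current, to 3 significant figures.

46.1 A

X_L = ωL = 4.80 Ω
X_C = 1/(ωC) = 0.126 Ω
Parallel: admittances add. Y = 1/(jωL) + jωC
Y = (0 + j7.72) S
|Y| = 7.72 S → |Z| = 1/|Y| = 0.129 Ω, ∠Z = −∠Y = -90.0°
I = V/|Z| = 5.97/0.129 = 46.1 A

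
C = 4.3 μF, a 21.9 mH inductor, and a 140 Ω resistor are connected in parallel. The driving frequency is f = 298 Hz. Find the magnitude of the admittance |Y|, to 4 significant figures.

17.83 mS

ω = 2πf = 1872 rad/s
X_L = ωL = 41.01 Ω
X_C = 1/(ωC) = 124.2 Ω
Parallel: admittances add. Y = 1/R + 1/(jωL) + jωC
Y = (0.007143 − j0.01634) S
|Y| = 0.01783 S → |Z| = 1/|Y| = 56.09 Ω, ∠Z = −∠Y = 66.38°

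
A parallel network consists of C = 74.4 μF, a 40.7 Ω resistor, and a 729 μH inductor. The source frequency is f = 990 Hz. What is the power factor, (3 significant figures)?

0.101

ω = 2πf = 6220 rad/s
X_L = ωL = 4.53 Ω
X_C = 1/(ωC) = 2.16 Ω
Parallel: admittances add. Y = 1/R + 1/(jωL) + jωC
Y = (0.0246 + j0.242) S
|Y| = 0.244 S → |Z| = 1/|Y| = 4.11 Ω, ∠Z = −∠Y = -84.2°
cos φ = cos(-84.2°) = 0.101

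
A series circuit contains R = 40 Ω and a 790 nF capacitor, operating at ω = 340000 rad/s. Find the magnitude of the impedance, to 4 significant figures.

X_C = 1/(ωC) = 3.723 Ω
Z = 40.00 − j3.723 Ω
|Z| = √(40.00² + 3.723²) = 40.17 Ω

40.17 Ω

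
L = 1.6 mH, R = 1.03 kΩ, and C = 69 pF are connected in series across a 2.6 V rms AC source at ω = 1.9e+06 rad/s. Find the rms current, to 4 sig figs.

X_L = ωL = 3040 Ω
X_C = 1/(ωC) = 7628 Ω
Net reactance X = X_L − X_C = -4588 Ω
Z = 1030 − j4588 Ω
|Z| = √(1030² + 4588²) = 4702 Ω
I = V/|Z| = 2.6/4702 = 553.0 μA

553.0 μA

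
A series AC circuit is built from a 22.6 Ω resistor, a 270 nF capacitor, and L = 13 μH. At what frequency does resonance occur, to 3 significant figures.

85.0 kHz

ω₀ = 1/√(LC) = 1/√(1.3e-05 × 2.7e-07) = 533800 rad/s
f₀ = ω₀/(2π) = 85.0 kHz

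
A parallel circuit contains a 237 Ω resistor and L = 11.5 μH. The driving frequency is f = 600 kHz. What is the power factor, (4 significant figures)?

0.1799

ω = 2πf = 3.77e+06 rad/s
X_L = ωL = 43.35 Ω
Parallel: admittances add. Y = 1/R + 1/(jωL)
Y = (0.004219 − j0.02307) S
|Y| = 0.02345 S → |Z| = 1/|Y| = 42.65 Ω, ∠Z = −∠Y = 79.63°
cos φ = cos(79.63°) = 0.1799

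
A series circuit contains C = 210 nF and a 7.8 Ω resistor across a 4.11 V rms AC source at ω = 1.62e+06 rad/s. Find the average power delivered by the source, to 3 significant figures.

X_C = 1/(ωC) = 2.94 Ω
Z = 7.80 − j2.94 Ω
|Z| = √(7.80² + 2.94²) = 8.34 Ω
∠Z = arctan(-2.94/7.80) = -20.6°
I = V/|Z| = 493 mA
P = VI cos φ = 4.11 × 0.493 × cos(-20.6°) = 1.90 W

1.90 W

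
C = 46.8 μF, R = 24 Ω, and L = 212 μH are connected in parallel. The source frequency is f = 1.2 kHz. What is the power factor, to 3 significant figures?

ω = 2πf = 7540 rad/s
X_L = ωL = 1.60 Ω
X_C = 1/(ωC) = 2.83 Ω
Parallel: admittances add. Y = 1/R + 1/(jωL) + jωC
Y = (0.0417 − j0.273) S
|Y| = 0.276 S → |Z| = 1/|Y| = 3.62 Ω, ∠Z = −∠Y = 81.3°
cos φ = cos(81.3°) = 0.151

0.151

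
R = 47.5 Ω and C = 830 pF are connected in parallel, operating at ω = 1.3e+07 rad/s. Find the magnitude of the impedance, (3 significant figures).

X_C = 1/(ωC) = 92.7 Ω
Parallel: admittances add. Y = 1/R + jωC
Y = (0.0211 + j0.0108) S
|Y| = 0.0237 S → |Z| = 1/|Y| = 42.3 Ω, ∠Z = −∠Y = -27.1°

42.3 Ω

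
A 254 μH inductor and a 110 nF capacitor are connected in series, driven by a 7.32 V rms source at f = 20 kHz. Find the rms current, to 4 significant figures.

ω = 2πf = 125700 rad/s
X_L = ωL = 31.92 Ω
X_C = 1/(ωC) = 72.34 Ω
Net reactance X = X_L − X_C = -40.42 Ω
Z = − j40.42 Ω
|Z| = √(0² + 40.42²) = 40.42 Ω
I = V/|Z| = 7.32/40.42 = 181.1 mA

181.1 mA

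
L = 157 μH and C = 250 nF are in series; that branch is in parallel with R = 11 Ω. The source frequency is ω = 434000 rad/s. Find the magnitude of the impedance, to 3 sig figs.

X_L = ωL = 68.1 Ω
X_C = 1/(ωC) = 9.22 Ω
Branch 1: Z₁ = R = 11.0 Ω
Branch 2 (series LC): Z₂ = j(X_L − X_C) = j58.9 Ω
Parallel: Z = Z₁Z₂/(Z₁+Z₂), |Z| = 10.8 Ω, ∠Z = 10.6°

10.8 Ω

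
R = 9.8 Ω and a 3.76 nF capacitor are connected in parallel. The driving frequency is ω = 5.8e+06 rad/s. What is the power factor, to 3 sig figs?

X_C = 1/(ωC) = 45.9 Ω
Parallel: admittances add. Y = 1/R + jωC
Y = (0.102 + j0.0218) S
|Y| = 0.104 S → |Z| = 1/|Y| = 9.58 Ω, ∠Z = −∠Y = -12.1°
cos φ = cos(-12.1°) = 0.978

0.978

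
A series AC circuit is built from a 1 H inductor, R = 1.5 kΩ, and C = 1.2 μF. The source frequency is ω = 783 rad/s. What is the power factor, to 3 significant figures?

X_L = ωL = 783 Ω
X_C = 1/(ωC) = 1060 Ω
Net reactance X = X_L − X_C = -281 Ω
Z = 1500 − j281 Ω
|Z| = √(1500² + 281²) = 1530 Ω
∠Z = arctan(-281/1500) = -10.6°
cos φ = cos(-10.6°) = 0.983

0.983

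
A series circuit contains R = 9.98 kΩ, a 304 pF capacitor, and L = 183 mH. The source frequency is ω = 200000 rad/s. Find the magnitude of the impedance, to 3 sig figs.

22500 Ω

X_L = ωL = 36600 Ω
X_C = 1/(ωC) = 16400 Ω
Net reactance X = X_L − X_C = 20200 Ω
Z = 9980 + j20200 Ω
|Z| = √(9980² + 20200²) = 22500 Ω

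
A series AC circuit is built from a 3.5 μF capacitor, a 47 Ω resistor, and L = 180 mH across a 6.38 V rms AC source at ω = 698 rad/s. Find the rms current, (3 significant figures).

X_L = ωL = 126 Ω
X_C = 1/(ωC) = 409 Ω
Net reactance X = X_L − X_C = -284 Ω
Z = 47.0 − j284 Ω
|Z| = √(47.0² + 284²) = 288 Ω
I = V/|Z| = 6.38/288 = 22.2 mA

22.2 mA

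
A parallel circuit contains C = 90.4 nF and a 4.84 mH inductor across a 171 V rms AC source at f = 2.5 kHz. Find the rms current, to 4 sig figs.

2.006 A

ω = 2πf = 15710 rad/s
X_L = ωL = 76.03 Ω
X_C = 1/(ωC) = 704.2 Ω
Parallel: admittances add. Y = 1/(jωL) + jωC
Y = (0 − j0.01173) S
|Y| = 0.01173 S → |Z| = 1/|Y| = 85.23 Ω, ∠Z = −∠Y = 90.00°
I = V/|Z| = 171/85.23 = 2.006 A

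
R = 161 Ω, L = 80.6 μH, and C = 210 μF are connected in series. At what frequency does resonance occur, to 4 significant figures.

ω₀ = 1/√(LC) = 1/√(8.06e-05 × 0.00021) = 7686 rad/s
f₀ = ω₀/(2π) = 1.223 kHz

1.223 kHz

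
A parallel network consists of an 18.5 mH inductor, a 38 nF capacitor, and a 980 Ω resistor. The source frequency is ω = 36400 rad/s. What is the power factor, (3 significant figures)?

X_L = ωL = 673 Ω
X_C = 1/(ωC) = 723 Ω
Parallel: admittances add. Y = 1/R + 1/(jωL) + jωC
Y = (0.00102 − j0.000102) S
|Y| = 0.00103 S → |Z| = 1/|Y| = 975 Ω, ∠Z = −∠Y = 5.70°
cos φ = cos(5.70°) = 0.995

0.995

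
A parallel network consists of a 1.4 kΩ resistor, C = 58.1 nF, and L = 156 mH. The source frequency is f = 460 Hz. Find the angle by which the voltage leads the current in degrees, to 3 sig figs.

70.8°

ω = 2πf = 2890 rad/s
X_L = ωL = 451 Ω
X_C = 1/(ωC) = 5960 Ω
Parallel: admittances add. Y = 1/R + 1/(jωL) + jωC
Y = (0.000714 − j0.00205) S
|Y| = 0.00217 S → |Z| = 1/|Y| = 461 Ω, ∠Z = −∠Y = 70.8°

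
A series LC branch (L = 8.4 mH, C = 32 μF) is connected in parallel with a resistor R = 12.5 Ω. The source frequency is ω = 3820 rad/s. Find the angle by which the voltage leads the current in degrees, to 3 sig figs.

X_L = ωL = 32.1 Ω
X_C = 1/(ωC) = 8.18 Ω
Branch 1: Z₁ = R = 12.5 Ω
Branch 2 (series LC): Z₂ = j(X_L − X_C) = j23.9 Ω
Parallel: Z = Z₁Z₂/(Z₁+Z₂), |Z| = 11.1 Ω, ∠Z = 27.6°

27.6°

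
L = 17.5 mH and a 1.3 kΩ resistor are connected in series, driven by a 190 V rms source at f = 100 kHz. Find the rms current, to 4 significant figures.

17.16 mA

ω = 2πf = 628300 rad/s
X_L = ωL = 11000 Ω
Z = 1300 + j11000 Ω
|Z| = √(1300² + 11000²) = 11070 Ω
I = V/|Z| = 190/11070 = 17.16 mA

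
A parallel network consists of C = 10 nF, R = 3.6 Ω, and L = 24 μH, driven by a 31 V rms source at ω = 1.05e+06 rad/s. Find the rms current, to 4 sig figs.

X_L = ωL = 25.20 Ω
X_C = 1/(ωC) = 95.24 Ω
Parallel: admittances add. Y = 1/R + 1/(jωL) + jωC
Y = (0.2778 − j0.02918) S
|Y| = 0.2793 S → |Z| = 1/|Y| = 3.580 Ω, ∠Z = −∠Y = 5.997°
I = V/|Z| = 31/3.580 = 8.659 A

8.659 A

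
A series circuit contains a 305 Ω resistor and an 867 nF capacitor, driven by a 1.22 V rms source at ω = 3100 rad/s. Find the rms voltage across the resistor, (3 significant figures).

0.773 V

X_C = 1/(ωC) = 372 Ω
Z = 305 − j372 Ω
|Z| = √(305² + 372²) = 481 Ω
I = V/|Z| = 2.54 mA
V_R = I·|Z_R| = 0.00254 × 305 = 0.773 V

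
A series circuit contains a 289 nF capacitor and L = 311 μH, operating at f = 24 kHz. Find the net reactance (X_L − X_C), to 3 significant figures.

ω = 2πf = 150800 rad/s
X_L = ωL = 46.9 Ω
X_C = 1/(ωC) = 22.9 Ω
X = 46.9 − 22.9 = 24.0 Ω

24.0 Ω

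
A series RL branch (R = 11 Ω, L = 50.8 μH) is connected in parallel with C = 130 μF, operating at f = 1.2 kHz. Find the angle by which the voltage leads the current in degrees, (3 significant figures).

-84.7°

ω = 2πf = 7540 rad/s
X_L = ωL = 0.383 Ω
X_C = 1/(ωC) = 1.02 Ω
Branch 1 (R+jX_L): Z₁ = 11.0 + j0.383 Ω, |Z₁| = 11.0 Ω
Branch 2 (−jX_C): Z₂ = −j1.02 Ω
Parallel: Z = Z₁Z₂/(Z₁+Z₂), |Z| = 1.02 Ω, ∠Z = -84.7°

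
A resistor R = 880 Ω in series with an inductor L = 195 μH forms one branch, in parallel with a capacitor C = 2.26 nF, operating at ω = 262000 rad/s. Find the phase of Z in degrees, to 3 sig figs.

X_L = ωL = 51.1 Ω
X_C = 1/(ωC) = 1690 Ω
Branch 1 (R+jX_L): Z₁ = 880 + j51.1 Ω, |Z₁| = 881 Ω
Branch 2 (−jX_C): Z₂ = −j1690 Ω
Parallel: Z = Z₁Z₂/(Z₁+Z₂), |Z| = 801 Ω, ∠Z = -24.9°

-24.9°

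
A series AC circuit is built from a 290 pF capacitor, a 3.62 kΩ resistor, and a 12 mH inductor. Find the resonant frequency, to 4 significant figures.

ω₀ = 1/√(LC) = 1/√(0.012 × 2.9e-10) = 536100 rad/s
f₀ = ω₀/(2π) = 85.32 kHz

85.32 kHz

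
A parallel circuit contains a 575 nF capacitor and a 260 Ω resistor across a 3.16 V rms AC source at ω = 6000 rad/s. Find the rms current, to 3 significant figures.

16.3 mA

X_C = 1/(ωC) = 290 Ω
Parallel: admittances add. Y = 1/R + jωC
Y = (0.00385 + j0.00345) S
|Y| = 0.00517 S → |Z| = 1/|Y| = 194 Ω, ∠Z = −∠Y = -41.9°
I = V/|Z| = 3.16/194 = 16.3 mA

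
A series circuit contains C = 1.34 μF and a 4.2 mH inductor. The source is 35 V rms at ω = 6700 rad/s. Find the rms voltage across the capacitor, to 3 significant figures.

46.8 V

X_L = ωL = 28.1 Ω
X_C = 1/(ωC) = 111 Ω
Net reactance X = X_L − X_C = -83.2 Ω
Z = − j83.2 Ω
|Z| = √(0² + 83.2²) = 83.2 Ω
I = V/|Z| = 420 mA
V_C = I·|Z_C| = 0.420 × 111 = 46.8 V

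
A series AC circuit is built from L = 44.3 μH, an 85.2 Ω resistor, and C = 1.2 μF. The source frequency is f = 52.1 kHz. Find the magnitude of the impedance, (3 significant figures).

ω = 2πf = 327400 rad/s
X_L = ωL = 14.5 Ω
X_C = 1/(ωC) = 2.55 Ω
Net reactance X = X_L − X_C = 12.0 Ω
Z = 85.2 + j12.0 Ω
|Z| = √(85.2² + 12.0²) = 86.0 Ω

86.0 Ω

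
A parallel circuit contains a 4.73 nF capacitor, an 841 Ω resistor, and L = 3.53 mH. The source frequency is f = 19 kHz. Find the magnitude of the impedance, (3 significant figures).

ω = 2πf = 119400 rad/s
X_L = ωL = 421 Ω
X_C = 1/(ωC) = 1770 Ω
Parallel: admittances add. Y = 1/R + 1/(jωL) + jωC
Y = (0.00119 − j0.00181) S
|Y| = 0.00216 S → |Z| = 1/|Y| = 462 Ω, ∠Z = −∠Y = 56.7°

462 Ω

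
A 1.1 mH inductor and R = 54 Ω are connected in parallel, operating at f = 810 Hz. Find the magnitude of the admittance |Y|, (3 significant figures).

ω = 2πf = 5089 rad/s
X_L = ωL = 5.60 Ω
Parallel: admittances add. Y = 1/R + 1/(jωL)
Y = (0.0185 − j0.179) S
|Y| = 0.180 S → |Z| = 1/|Y| = 5.57 Ω, ∠Z = −∠Y = 84.1°

180 mS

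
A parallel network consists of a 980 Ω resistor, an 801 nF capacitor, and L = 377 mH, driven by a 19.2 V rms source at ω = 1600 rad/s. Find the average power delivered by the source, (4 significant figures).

X_L = ωL = 603.2 Ω
X_C = 1/(ωC) = 780.3 Ω
Parallel: admittances add. Y = 1/R + 1/(jωL) + jωC
Y = (0.001020 − j0.0003762) S
|Y| = 0.001088 S → |Z| = 1/|Y| = 919.5 Ω, ∠Z = −∠Y = 20.24°
I = V/|Z| = 20.88 mA
P = VI cos φ = 19.2 × 0.02088 × cos(20.24°) = 376.2 mW

376.2 mW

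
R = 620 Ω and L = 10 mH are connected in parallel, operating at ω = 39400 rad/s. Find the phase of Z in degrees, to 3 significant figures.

57.6°

X_L = ωL = 394 Ω
Parallel: admittances add. Y = 1/R + 1/(jωL)
Y = (0.00161 − j0.00254) S
|Y| = 0.00301 S → |Z| = 1/|Y| = 333 Ω, ∠Z = −∠Y = 57.6°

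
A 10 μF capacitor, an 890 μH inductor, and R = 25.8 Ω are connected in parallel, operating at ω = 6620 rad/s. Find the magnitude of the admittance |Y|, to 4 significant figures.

X_L = ωL = 5.892 Ω
X_C = 1/(ωC) = 15.11 Ω
Parallel: admittances add. Y = 1/R + 1/(jωL) + jωC
Y = (0.03876 − j0.1035) S
|Y| = 0.1105 S → |Z| = 1/|Y| = 9.046 Ω, ∠Z = −∠Y = 69.47°

110.5 mS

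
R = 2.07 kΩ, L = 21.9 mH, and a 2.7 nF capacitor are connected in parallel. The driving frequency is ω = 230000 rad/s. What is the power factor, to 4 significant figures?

X_L = ωL = 5037 Ω
X_C = 1/(ωC) = 1610 Ω
Parallel: admittances add. Y = 1/R + 1/(jωL) + jωC
Y = (0.0004831 + j0.0004225) S
|Y| = 0.0006418 S → |Z| = 1/|Y| = 1558 Ω, ∠Z = −∠Y = -41.17°
cos φ = cos(-41.17°) = 0.7528

0.7528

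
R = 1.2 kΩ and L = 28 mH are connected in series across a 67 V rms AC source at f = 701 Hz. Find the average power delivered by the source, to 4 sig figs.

ω = 2πf = 4405 rad/s
X_L = ωL = 123.3 Ω
Z = 1200 + j123.3 Ω
|Z| = √(1200² + 123.3²) = 1206 Ω
∠Z = arctan(123.3/1200) = 5.868°
I = V/|Z| = 55.54 mA
P = VI cos φ = 67 × 0.05554 × cos(5.868°) = 3.702 W

3.702 W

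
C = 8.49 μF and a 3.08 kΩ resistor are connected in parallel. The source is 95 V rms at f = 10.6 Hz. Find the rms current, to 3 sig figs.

61.9 mA

ω = 2πf = 66.60 rad/s
X_C = 1/(ωC) = 1770 Ω
Parallel: admittances add. Y = 1/R + jωC
Y = (0.000325 + j0.000565) S
|Y| = 0.000652 S → |Z| = 1/|Y| = 1530 Ω, ∠Z = −∠Y = -60.1°
I = V/|Z| = 95/1530 = 61.9 mA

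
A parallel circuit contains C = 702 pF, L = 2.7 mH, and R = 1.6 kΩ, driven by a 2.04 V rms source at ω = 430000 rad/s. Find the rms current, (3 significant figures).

1.71 mA

X_L = ωL = 1160 Ω
X_C = 1/(ωC) = 3310 Ω
Parallel: admittances add. Y = 1/R + 1/(jωL) + jωC
Y = (0.000625 − j0.000559) S
|Y| = 0.000839 S → |Z| = 1/|Y| = 1190 Ω, ∠Z = −∠Y = 41.8°
I = V/|Z| = 2.04/1190 = 1.71 mA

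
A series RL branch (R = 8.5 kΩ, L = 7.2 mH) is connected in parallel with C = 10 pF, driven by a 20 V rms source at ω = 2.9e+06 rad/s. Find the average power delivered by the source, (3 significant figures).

X_L = ωL = 20900 Ω
X_C = 1/(ωC) = 34500 Ω
Branch 1 (R+jX_L): Z₁ = 8500 + j20900 Ω, |Z₁| = 22500 Ω
Branch 2 (−jX_C): Z₂ = −j34500 Ω
Parallel: Z = Z₁Z₂/(Z₁+Z₂), |Z| = 48500 Ω, ∠Z = 35.8°
I = V/|Z| = 413 μA
P = VI cos φ = 20 × 0.000413 × cos(35.8°) = 6.69 mW

6.69 mW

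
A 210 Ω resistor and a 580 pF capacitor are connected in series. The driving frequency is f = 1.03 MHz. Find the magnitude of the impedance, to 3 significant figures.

339 Ω

ω = 2πf = 6.472e+06 rad/s
X_C = 1/(ωC) = 266 Ω
Z = 210 − j266 Ω
|Z| = √(210² + 266²) = 339 Ω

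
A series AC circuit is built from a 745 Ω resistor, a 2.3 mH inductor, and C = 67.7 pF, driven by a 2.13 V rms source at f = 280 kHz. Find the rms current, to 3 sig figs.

ω = 2πf = 1.759e+06 rad/s
X_L = ωL = 4050 Ω
X_C = 1/(ωC) = 8400 Ω
Net reactance X = X_L − X_C = -4350 Ω
Z = 745 − j4350 Ω
|Z| = √(745² + 4350²) = 4410 Ω
I = V/|Z| = 2.13/4410 = 483 μA

483 μA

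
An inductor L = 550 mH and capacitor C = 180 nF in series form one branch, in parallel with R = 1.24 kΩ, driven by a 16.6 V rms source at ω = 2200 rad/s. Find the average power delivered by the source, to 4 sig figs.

X_L = ωL = 1210 Ω
X_C = 1/(ωC) = 2525 Ω
Branch 1: Z₁ = R = 1240 Ω
Branch 2 (series LC): Z₂ = j(X_L − X_C) = −j1315 Ω
Parallel: Z = Z₁Z₂/(Z₁+Z₂), |Z| = 902.2 Ω, ∠Z = -43.31°
I = V/|Z| = 18.40 mA
P = VI cos φ = 16.6 × 0.01840 × cos(-43.31°) = 222.2 mW

222.2 mW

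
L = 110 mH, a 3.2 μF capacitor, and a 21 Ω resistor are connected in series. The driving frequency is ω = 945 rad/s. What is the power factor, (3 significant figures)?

0.0922

X_L = ωL = 104 Ω
X_C = 1/(ωC) = 331 Ω
Net reactance X = X_L − X_C = -227 Ω
Z = 21.0 − j227 Ω
|Z| = √(21.0² + 227²) = 228 Ω
∠Z = arctan(-227/21.0) = -84.7°
cos φ = cos(-84.7°) = 0.0922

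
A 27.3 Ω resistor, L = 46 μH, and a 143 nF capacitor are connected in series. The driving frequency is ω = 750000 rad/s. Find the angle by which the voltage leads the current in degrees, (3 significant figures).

42.7°

X_L = ωL = 34.5 Ω
X_C = 1/(ωC) = 9.32 Ω
Net reactance X = X_L − X_C = 25.2 Ω
Z = 27.3 + j25.2 Ω
|Z| = √(27.3² + 25.2²) = 37.1 Ω
∠Z = arctan(25.2/27.3) = 42.7°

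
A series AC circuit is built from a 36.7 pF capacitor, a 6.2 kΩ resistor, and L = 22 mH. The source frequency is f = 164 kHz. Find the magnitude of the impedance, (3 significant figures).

ω = 2πf = 1.03e+06 rad/s
X_L = ωL = 22700 Ω
X_C = 1/(ωC) = 26400 Ω
Net reactance X = X_L − X_C = -3770 Ω
Z = 6200 − j3770 Ω
|Z| = √(6200² + 3770²) = 7260 Ω

7260 Ω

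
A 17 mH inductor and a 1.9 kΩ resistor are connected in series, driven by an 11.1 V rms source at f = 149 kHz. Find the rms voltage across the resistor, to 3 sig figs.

ω = 2πf = 936200 rad/s
X_L = ωL = 15900 Ω
Z = 1900 + j15900 Ω
|Z| = √(1900² + 15900²) = 16000 Ω
I = V/|Z| = 693 μA
V_R = I·|Z_R| = 0.000693 × 1900 = 1.32 V

1.32 V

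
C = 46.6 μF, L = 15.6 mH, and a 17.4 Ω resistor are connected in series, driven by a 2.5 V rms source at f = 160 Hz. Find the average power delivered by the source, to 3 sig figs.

ω = 2πf = 1005 rad/s
X_L = ωL = 15.7 Ω
X_C = 1/(ωC) = 21.3 Ω
Net reactance X = X_L − X_C = -5.66 Ω
Z = 17.4 − j5.66 Ω
|Z| = √(17.4² + 5.66²) = 18.3 Ω
∠Z = arctan(-5.66/17.4) = -18.0°
I = V/|Z| = 137 mA
P = VI cos φ = 2.5 × 0.137 × cos(-18.0°) = 325 mW

325 mW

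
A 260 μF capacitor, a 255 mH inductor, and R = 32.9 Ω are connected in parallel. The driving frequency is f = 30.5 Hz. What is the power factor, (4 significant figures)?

ω = 2πf = 191.6 rad/s
X_L = ωL = 48.87 Ω
X_C = 1/(ωC) = 20.07 Ω
Parallel: admittances add. Y = 1/R + 1/(jωL) + jωC
Y = (0.03040 + j0.02936) S
|Y| = 0.04226 S → |Z| = 1/|Y| = 23.66 Ω, ∠Z = −∠Y = -44.01°
cos φ = cos(-44.01°) = 0.7192

0.7192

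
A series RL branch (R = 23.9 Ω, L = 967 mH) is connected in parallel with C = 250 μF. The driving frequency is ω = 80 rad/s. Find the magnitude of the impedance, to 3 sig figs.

111 Ω

X_L = ωL = 77.4 Ω
X_C = 1/(ωC) = 50.0 Ω
Branch 1 (R+jX_L): Z₁ = 23.9 + j77.4 Ω, |Z₁| = 81.0 Ω
Branch 2 (−jX_C): Z₂ = −j50.0 Ω
Parallel: Z = Z₁Z₂/(Z₁+Z₂), |Z| = 111 Ω, ∠Z = -66.0°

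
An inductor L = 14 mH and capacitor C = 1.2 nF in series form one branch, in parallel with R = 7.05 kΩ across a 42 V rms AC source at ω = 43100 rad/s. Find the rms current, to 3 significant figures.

X_L = ωL = 603 Ω
X_C = 1/(ωC) = 19300 Ω
Branch 1: Z₁ = R = 7050 Ω
Branch 2 (series LC): Z₂ = j(X_L − X_C) = −j18700 Ω
Parallel: Z = Z₁Z₂/(Z₁+Z₂), |Z| = 6600 Ω, ∠Z = -20.6°
I = V/|Z| = 42/6600 = 6.37 mA

6.37 mA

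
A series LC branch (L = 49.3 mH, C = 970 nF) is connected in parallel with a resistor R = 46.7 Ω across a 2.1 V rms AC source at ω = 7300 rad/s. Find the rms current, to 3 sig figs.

46.0 mA

X_L = ωL = 360 Ω
X_C = 1/(ωC) = 141 Ω
Branch 1: Z₁ = R = 46.7 Ω
Branch 2 (series LC): Z₂ = j(X_L − X_C) = j219 Ω
Parallel: Z = Z₁Z₂/(Z₁+Z₂), |Z| = 45.7 Ω, ∠Z = 12.1°
I = V/|Z| = 2.1/45.7 = 46.0 mA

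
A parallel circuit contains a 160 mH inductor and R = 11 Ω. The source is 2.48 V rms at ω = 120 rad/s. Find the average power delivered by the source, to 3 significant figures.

559 mW

X_L = ωL = 19.2 Ω
Parallel: admittances add. Y = 1/R + 1/(jωL)
Y = (0.0909 − j0.0521) S
|Y| = 0.105 S → |Z| = 1/|Y| = 9.54 Ω, ∠Z = −∠Y = 29.8°
I = V/|Z| = 260 mA
P = VI cos φ = 2.48 × 0.260 × cos(29.8°) = 559 mW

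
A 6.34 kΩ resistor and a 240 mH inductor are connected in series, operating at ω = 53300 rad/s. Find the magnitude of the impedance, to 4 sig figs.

14280 Ω

X_L = ωL = 12790 Ω
Z = 6340 + j12790 Ω
|Z| = √(6340² + 12790²) = 14280 Ω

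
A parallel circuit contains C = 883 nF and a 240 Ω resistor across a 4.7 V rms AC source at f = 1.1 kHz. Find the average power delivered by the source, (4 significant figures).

ω = 2πf = 6912 rad/s
X_C = 1/(ωC) = 163.9 Ω
Parallel: admittances add. Y = 1/R + jωC
Y = (0.004167 + j0.006103) S
|Y| = 0.007390 S → |Z| = 1/|Y| = 135.3 Ω, ∠Z = −∠Y = -55.68°
I = V/|Z| = 34.73 mA
P = VI cos φ = 4.7 × 0.03473 × cos(-55.68°) = 92.04 mW

92.04 mW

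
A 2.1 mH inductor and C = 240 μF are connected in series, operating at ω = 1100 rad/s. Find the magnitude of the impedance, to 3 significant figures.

X_L = ωL = 2.31 Ω
X_C = 1/(ωC) = 3.79 Ω
Net reactance X = X_L − X_C = -1.48 Ω
Z = − j1.48 Ω
|Z| = √(0² + 1.48²) = 1.48 Ω

1.48 Ω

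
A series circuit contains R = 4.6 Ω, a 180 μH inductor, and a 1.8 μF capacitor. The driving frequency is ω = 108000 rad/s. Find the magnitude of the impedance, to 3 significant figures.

15.0 Ω

X_L = ωL = 19.4 Ω
X_C = 1/(ωC) = 5.14 Ω
Net reactance X = X_L − X_C = 14.3 Ω
Z = 4.60 + j14.3 Ω
|Z| = √(4.60² + 14.3²) = 15.0 Ω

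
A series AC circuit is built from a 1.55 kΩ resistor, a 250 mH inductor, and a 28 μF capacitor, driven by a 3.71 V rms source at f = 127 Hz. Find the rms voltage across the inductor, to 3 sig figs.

0.475 V

ω = 2πf = 798.0 rad/s
X_L = ωL = 199 Ω
X_C = 1/(ωC) = 44.8 Ω
Net reactance X = X_L − X_C = 155 Ω
Z = 1550 + j155 Ω
|Z| = √(1550² + 155²) = 1560 Ω
I = V/|Z| = 2.38 mA
V_L = I·|Z_L| = 0.00238 × 199 = 0.475 V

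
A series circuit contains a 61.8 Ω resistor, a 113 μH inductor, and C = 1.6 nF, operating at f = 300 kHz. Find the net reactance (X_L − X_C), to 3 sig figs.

-119 Ω

ω = 2πf = 1.885e+06 rad/s
X_L = ωL = 213 Ω
X_C = 1/(ωC) = 332 Ω
X = 213 − 332 = -119 Ω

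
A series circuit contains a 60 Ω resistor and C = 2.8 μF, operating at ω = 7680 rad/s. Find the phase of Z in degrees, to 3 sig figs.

-37.8°

X_C = 1/(ωC) = 46.5 Ω
Z = 60.0 − j46.5 Ω
|Z| = √(60.0² + 46.5²) = 75.9 Ω
∠Z = arctan(-46.5/60.0) = -37.8°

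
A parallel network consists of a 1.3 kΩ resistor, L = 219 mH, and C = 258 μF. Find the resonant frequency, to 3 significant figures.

ω₀ = 1/√(LC) = 1/√(0.219 × 0.000258) = 133.0 rad/s
f₀ = ω₀/(2π) = 21.2 Hz

21.2 Hz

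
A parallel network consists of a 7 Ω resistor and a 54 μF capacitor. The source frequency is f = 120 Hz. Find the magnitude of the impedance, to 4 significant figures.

6.732 Ω

ω = 2πf = 754.0 rad/s
X_C = 1/(ωC) = 24.56 Ω
Parallel: admittances add. Y = 1/R + jωC
Y = (0.1429 + j0.04072) S
|Y| = 0.1485 S → |Z| = 1/|Y| = 6.732 Ω, ∠Z = −∠Y = -15.91°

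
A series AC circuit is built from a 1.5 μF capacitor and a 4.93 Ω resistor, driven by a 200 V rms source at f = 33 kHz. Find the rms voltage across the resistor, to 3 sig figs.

168 V

ω = 2πf = 207300 rad/s
X_C = 1/(ωC) = 3.22 Ω
Z = 4.93 − j3.22 Ω
|Z| = √(4.93² + 3.22²) = 5.89 Ω
I = V/|Z| = 34.0 A
V_R = I·|Z_R| = 34.0 × 4.93 = 168 V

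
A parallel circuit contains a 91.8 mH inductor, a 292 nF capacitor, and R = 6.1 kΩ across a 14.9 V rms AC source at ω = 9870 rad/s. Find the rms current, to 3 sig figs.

X_L = ωL = 906 Ω
X_C = 1/(ωC) = 347 Ω
Parallel: admittances add. Y = 1/R + 1/(jωL) + jωC
Y = (0.000164 + j0.00178) S
|Y| = 0.00179 S → |Z| = 1/|Y| = 560 Ω, ∠Z = −∠Y = -84.7°
I = V/|Z| = 14.9/560 = 26.6 mA

26.6 mA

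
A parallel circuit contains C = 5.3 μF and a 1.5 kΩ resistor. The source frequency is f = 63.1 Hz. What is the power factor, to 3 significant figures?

ω = 2πf = 396.5 rad/s
X_C = 1/(ωC) = 476 Ω
Parallel: admittances add. Y = 1/R + jωC
Y = (0.000667 + j0.00210) S
|Y| = 0.00220 S → |Z| = 1/|Y| = 454 Ω, ∠Z = −∠Y = -72.4°
cos φ = cos(-72.4°) = 0.302

0.302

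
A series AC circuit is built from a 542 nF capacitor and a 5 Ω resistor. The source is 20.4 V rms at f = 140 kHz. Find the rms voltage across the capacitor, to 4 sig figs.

7.891 V

ω = 2πf = 879600 rad/s
X_C = 1/(ωC) = 2.097 Ω
Z = 5.000 − j2.097 Ω
|Z| = √(5.000² + 2.097²) = 5.422 Ω
I = V/|Z| = 3.762 A
V_C = I·|Z_C| = 3.762 × 2.097 = 7.891 V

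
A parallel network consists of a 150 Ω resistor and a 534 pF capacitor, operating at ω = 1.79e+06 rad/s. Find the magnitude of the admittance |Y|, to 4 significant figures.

6.735 mS

X_C = 1/(ωC) = 1046 Ω
Parallel: admittances add. Y = 1/R + jωC
Y = (0.006667 + j0.0009559) S
|Y| = 0.006735 S → |Z| = 1/|Y| = 148.5 Ω, ∠Z = −∠Y = -8.159°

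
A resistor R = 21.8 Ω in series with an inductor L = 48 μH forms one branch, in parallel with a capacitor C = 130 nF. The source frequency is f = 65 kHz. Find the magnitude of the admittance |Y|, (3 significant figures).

39.5 mS

ω = 2πf = 408400 rad/s
X_L = ωL = 19.6 Ω
X_C = 1/(ωC) = 18.8 Ω
Branch 1 (R+jX_L): Z₁ = 21.8 + j19.6 Ω, |Z₁| = 29.3 Ω
Branch 2 (−jX_C): Z₂ = −j18.8 Ω
Parallel: Z = Z₁Z₂/(Z₁+Z₂), |Z| = 25.3 Ω, ∠Z = -50.1°
|Y| = 1/|Z| = 39.5 mS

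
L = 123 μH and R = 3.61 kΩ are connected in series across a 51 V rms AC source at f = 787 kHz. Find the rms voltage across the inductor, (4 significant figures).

8.473 V

ω = 2πf = 4.945e+06 rad/s
X_L = ωL = 608.2 Ω
Z = 3610 + j608.2 Ω
|Z| = √(3610² + 608.2²) = 3661 Ω
I = V/|Z| = 13.93 mA
V_L = I·|Z_L| = 0.01393 × 608.2 = 8.473 V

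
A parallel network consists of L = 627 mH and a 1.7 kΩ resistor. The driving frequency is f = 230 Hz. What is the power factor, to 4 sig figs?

ω = 2πf = 1445 rad/s
X_L = ωL = 906.1 Ω
Parallel: admittances add. Y = 1/R + 1/(jωL)
Y = (0.0005882 − j0.001104) S
|Y| = 0.001251 S → |Z| = 1/|Y| = 799.6 Ω, ∠Z = −∠Y = 61.94°
cos φ = cos(61.94°) = 0.4704

0.4704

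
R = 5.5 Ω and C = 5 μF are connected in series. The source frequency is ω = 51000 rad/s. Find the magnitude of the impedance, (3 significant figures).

6.75 Ω

X_C = 1/(ωC) = 3.92 Ω
Z = 5.50 − j3.92 Ω
|Z| = √(5.50² + 3.92²) = 6.75 Ω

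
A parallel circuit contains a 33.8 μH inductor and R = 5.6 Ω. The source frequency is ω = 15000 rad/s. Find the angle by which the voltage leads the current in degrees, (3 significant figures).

X_L = ωL = 0.507 Ω
Parallel: admittances add. Y = 1/R + 1/(jωL)
Y = (0.179 − j1.97) S
|Y| = 1.98 S → |Z| = 1/|Y| = 0.505 Ω, ∠Z = −∠Y = 84.8°

84.8°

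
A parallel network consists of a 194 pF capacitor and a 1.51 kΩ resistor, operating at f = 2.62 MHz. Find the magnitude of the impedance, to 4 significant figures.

ω = 2πf = 1.646e+07 rad/s
X_C = 1/(ωC) = 313.1 Ω
Parallel: admittances add. Y = 1/R + jωC
Y = (0.0006623 + j0.003194) S
|Y| = 0.003262 S → |Z| = 1/|Y| = 306.6 Ω, ∠Z = −∠Y = -78.28°

306.6 Ω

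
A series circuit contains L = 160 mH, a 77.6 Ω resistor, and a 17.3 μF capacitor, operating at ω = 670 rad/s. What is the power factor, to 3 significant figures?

0.966

X_L = ωL = 107 Ω
X_C = 1/(ωC) = 86.3 Ω
Net reactance X = X_L − X_C = 20.9 Ω
Z = 77.6 + j20.9 Ω
|Z| = √(77.6² + 20.9²) = 80.4 Ω
∠Z = arctan(20.9/77.6) = 15.1°
cos φ = cos(15.1°) = 0.966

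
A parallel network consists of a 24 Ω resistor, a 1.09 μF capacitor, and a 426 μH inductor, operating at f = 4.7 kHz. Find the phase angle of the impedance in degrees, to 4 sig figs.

ω = 2πf = 29530 rad/s
X_L = ωL = 12.58 Ω
X_C = 1/(ωC) = 31.07 Ω
Parallel: admittances add. Y = 1/R + 1/(jωL) + jωC
Y = (0.04167 − j0.04730) S
|Y| = 0.06304 S → |Z| = 1/|Y| = 15.86 Ω, ∠Z = −∠Y = 48.62°

48.62°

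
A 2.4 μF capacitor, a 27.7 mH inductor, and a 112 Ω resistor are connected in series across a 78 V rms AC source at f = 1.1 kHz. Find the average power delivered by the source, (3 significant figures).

22.9 W

ω = 2πf = 6912 rad/s
X_L = ωL = 191 Ω
X_C = 1/(ωC) = 60.3 Ω
Net reactance X = X_L − X_C = 131 Ω
Z = 112 + j131 Ω
|Z| = √(112² + 131²) = 172 Ω
∠Z = arctan(131/112) = 49.5°
I = V/|Z| = 452 mA
P = VI cos φ = 78 × 0.452 × cos(49.5°) = 22.9 W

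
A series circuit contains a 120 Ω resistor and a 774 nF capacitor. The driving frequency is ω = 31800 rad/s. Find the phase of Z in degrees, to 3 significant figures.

X_C = 1/(ωC) = 40.6 Ω
Z = 120 − j40.6 Ω
|Z| = √(120² + 40.6²) = 127 Ω
∠Z = arctan(-40.6/120) = -18.7°

-18.7°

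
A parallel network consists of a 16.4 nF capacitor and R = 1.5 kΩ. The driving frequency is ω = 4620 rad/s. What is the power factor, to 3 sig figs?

X_C = 1/(ωC) = 13200 Ω
Parallel: admittances add. Y = 1/R + jωC
Y = (0.000667 + j7.58e-05) S
|Y| = 0.000671 S → |Z| = 1/|Y| = 1490 Ω, ∠Z = −∠Y = -6.48°
cos φ = cos(-6.48°) = 0.994

0.994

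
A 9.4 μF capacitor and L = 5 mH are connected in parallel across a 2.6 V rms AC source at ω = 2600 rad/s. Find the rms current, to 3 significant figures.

X_L = ωL = 13.0 Ω
X_C = 1/(ωC) = 40.9 Ω
Parallel: admittances add. Y = 1/(jωL) + jωC
Y = (0 − j0.0525) S
|Y| = 0.0525 S → |Z| = 1/|Y| = 19.1 Ω, ∠Z = −∠Y = 90.0°
I = V/|Z| = 2.6/19.1 = 136 mA

136 mA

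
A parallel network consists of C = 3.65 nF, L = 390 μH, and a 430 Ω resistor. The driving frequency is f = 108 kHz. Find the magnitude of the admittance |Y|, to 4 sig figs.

ω = 2πf = 678600 rad/s
X_L = ωL = 264.6 Ω
X_C = 1/(ωC) = 403.7 Ω
Parallel: admittances add. Y = 1/R + 1/(jωL) + jωC
Y = (0.002326 − j0.001302) S
|Y| = 0.002665 S → |Z| = 1/|Y| = 375.2 Ω, ∠Z = −∠Y = 29.24°

2.665 mS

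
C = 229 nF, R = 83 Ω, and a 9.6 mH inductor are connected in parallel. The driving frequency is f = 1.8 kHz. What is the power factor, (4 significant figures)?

ω = 2πf = 11310 rad/s
X_L = ωL = 108.6 Ω
X_C = 1/(ωC) = 386.1 Ω
Parallel: admittances add. Y = 1/R + 1/(jωL) + jωC
Y = (0.01205 − j0.006620) S
|Y| = 0.01375 S → |Z| = 1/|Y| = 72.74 Ω, ∠Z = −∠Y = 28.79°
cos φ = cos(28.79°) = 0.8764

0.8764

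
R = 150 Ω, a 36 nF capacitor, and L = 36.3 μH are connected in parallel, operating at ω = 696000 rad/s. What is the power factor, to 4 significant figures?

X_L = ωL = 25.26 Ω
X_C = 1/(ωC) = 39.91 Ω
Parallel: admittances add. Y = 1/R + 1/(jωL) + jωC
Y = (0.006667 − j0.01452) S
|Y| = 0.01598 S → |Z| = 1/|Y| = 62.57 Ω, ∠Z = −∠Y = 65.35°
cos φ = cos(65.35°) = 0.4171

0.4171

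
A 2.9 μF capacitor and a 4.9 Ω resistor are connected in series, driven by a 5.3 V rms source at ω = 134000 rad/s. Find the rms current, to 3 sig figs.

958 mA

X_C = 1/(ωC) = 2.57 Ω
Z = 4.90 − j2.57 Ω
|Z| = √(4.90² + 2.57²) = 5.53 Ω
I = V/|Z| = 5.3/5.53 = 958 mA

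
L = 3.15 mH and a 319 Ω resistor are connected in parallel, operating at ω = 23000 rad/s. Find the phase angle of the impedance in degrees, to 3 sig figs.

77.2°

X_L = ωL = 72.5 Ω
Parallel: admittances add. Y = 1/R + 1/(jωL)
Y = (0.00313 − j0.0138) S
|Y| = 0.0142 S → |Z| = 1/|Y| = 70.7 Ω, ∠Z = −∠Y = 77.2°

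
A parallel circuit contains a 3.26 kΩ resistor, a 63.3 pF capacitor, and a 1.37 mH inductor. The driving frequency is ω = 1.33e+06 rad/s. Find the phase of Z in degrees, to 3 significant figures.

56.6°

X_L = ωL = 1820 Ω
X_C = 1/(ωC) = 11900 Ω
Parallel: admittances add. Y = 1/R + 1/(jωL) + jωC
Y = (0.000307 − j0.000465) S
|Y| = 0.000557 S → |Z| = 1/|Y| = 1800 Ω, ∠Z = −∠Y = 56.6°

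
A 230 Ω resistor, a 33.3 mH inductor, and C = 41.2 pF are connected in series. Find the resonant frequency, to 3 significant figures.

136 kHz

ω₀ = 1/√(LC) = 1/√(0.0333 × 4.12e-11) = 853700 rad/s
f₀ = ω₀/(2π) = 136 kHz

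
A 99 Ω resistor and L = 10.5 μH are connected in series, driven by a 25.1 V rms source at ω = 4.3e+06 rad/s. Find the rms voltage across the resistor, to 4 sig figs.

22.84 V

X_L = ωL = 45.15 Ω
Z = 99.00 + j45.15 Ω
|Z| = √(99.00² + 45.15²) = 108.8 Ω
I = V/|Z| = 230.7 mA
V_R = I·|Z_R| = 0.2307 × 99.00 = 22.84 V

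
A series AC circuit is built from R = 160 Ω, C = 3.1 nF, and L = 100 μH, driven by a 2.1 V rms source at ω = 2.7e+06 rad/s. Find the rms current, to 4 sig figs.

X_L = ωL = 270.0 Ω
X_C = 1/(ωC) = 119.5 Ω
Net reactance X = X_L − X_C = 150.5 Ω
Z = 160.0 + j150.5 Ω
|Z| = √(160.0² + 150.5²) = 219.7 Ω
I = V/|Z| = 2.1/219.7 = 9.559 mA

9.559 mA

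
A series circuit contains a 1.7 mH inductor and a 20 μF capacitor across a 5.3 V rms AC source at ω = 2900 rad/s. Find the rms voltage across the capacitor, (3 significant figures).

7.42 V

X_L = ωL = 4.93 Ω
X_C = 1/(ωC) = 17.2 Ω
Net reactance X = X_L − X_C = -12.3 Ω
Z = − j12.3 Ω
|Z| = √(0² + 12.3²) = 12.3 Ω
I = V/|Z| = 430 mA
V_C = I·|Z_C| = 0.430 × 17.2 = 7.42 V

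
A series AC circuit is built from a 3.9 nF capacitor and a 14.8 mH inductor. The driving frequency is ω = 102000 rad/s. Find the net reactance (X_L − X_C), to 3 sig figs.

-1000 Ω

X_L = ωL = 1510 Ω
X_C = 1/(ωC) = 2510 Ω
X = 1510 − 2510 = -1000 Ω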